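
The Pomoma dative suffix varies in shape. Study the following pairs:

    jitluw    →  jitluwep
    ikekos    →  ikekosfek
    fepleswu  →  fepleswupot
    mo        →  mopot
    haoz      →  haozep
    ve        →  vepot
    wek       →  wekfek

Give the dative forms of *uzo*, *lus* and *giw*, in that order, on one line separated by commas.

uzopot, lusfek, giwep

The alternation tracks the final sound of the stem — -fek when the stem ends in a voiceless consonant (*ikekos*, *wek*); -ep when the stem ends in a voiced consonant (*jitluw*, *haoz*); -pot when the stem ends in a vowel (*fepleswu*, *mo*, *ve*).
Since the final sound of *uzo* is /o/ (a vowel), it takes -pot, giving *uzopot*.
*lus*: final sound = /s/, a voiceless consonant → -fek → *lusfek*.
The final sound of *giw* is /w/, which is a voiced consonant, so the suffix is -ep, giving *giwep*.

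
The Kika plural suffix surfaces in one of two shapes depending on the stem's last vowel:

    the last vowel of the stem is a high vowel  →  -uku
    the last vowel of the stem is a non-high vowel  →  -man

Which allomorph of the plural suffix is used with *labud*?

*labud*: last vowel = /u/, a high vowel → -uku.

-uku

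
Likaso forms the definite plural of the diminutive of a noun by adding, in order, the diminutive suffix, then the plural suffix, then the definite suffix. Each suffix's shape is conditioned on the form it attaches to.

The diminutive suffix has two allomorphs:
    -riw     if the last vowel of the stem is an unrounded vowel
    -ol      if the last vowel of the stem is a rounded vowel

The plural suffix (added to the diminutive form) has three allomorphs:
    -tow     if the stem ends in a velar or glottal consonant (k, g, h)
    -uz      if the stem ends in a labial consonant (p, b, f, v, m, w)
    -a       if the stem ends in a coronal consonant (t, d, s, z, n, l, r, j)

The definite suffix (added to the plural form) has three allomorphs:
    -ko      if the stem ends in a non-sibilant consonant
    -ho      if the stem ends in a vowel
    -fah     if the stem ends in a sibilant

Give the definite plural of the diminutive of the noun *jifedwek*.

jifedwekriwuzfah

Since the last vowel of *jifedwek* is /e/ (an unrounded vowel), it takes -riw, giving *jifedwekriw*.
The final consonant of the diminutive form *jifedwekriw* is /w/, which is labial, so the plural suffix is -uz, giving *jifedwekriwuz*.
The plural form *jifedwekriwuz* — final sound /z/ (a sibilant) → -fah → *jifedwekriwuzfah*.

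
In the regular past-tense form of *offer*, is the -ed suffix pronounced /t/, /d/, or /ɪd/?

/d/

The stem *offer* ends in a voiced sound other than /d/.
The -ed suffix is realized as /ɪd/ after /t, d/; as /t/ after other voiceless consonants; and as /d/ after other voiced sounds.
So -ed on *offer* is pronounced /d/.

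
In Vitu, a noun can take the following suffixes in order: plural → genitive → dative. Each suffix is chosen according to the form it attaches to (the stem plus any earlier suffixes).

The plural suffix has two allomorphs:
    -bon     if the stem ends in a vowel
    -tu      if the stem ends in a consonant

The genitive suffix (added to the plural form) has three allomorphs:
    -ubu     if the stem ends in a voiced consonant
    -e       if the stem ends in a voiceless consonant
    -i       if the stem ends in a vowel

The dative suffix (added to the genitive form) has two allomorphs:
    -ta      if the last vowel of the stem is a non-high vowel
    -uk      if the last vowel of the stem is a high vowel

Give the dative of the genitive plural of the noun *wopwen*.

wopwentuiuk

*wopwen*: final sound = /n/, a consonant → -tu → *wopwentu*.
The plural form *wopwentu* — final sound /u/ (a vowel) → -i → *wopwentui*.
Since the last vowel of the genitive form *wopwentui* is /i/ (a high vowel), it takes -uk, giving *wopwentuiuk*.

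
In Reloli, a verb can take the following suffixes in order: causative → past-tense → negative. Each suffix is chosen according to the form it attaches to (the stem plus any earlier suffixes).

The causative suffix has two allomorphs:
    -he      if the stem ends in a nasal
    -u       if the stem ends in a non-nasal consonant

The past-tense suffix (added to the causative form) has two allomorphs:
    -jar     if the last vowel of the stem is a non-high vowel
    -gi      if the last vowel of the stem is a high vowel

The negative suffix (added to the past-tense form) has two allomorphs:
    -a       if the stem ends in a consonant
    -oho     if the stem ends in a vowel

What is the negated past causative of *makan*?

The final consonant of *makan* is /n/, which is a nasal, so the causative suffix is -he, giving *makanhe*.
The causative form *makanhe* — last vowel /e/ (a non-high vowel) → -jar → *makanhejar*.
The past-tense form *makanhejar* — final sound /r/ (a consonant) → -a → *makanhejara*.

makanhejara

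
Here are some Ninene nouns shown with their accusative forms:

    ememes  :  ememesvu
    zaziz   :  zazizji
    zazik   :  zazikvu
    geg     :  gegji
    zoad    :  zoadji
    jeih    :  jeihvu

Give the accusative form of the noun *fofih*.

Looking at the final consonant of each stem: -vu when the stem ends in a voiceless consonant (*ememes*, *zazik*, *jeih*); -ji when the stem ends in a voiced consonant (*zaziz*, *geg*, *zoad*).
The final consonant of *fofih* is /h/, which is voiceless, so the suffix is -vu, giving *fofihvu*.

fofihvu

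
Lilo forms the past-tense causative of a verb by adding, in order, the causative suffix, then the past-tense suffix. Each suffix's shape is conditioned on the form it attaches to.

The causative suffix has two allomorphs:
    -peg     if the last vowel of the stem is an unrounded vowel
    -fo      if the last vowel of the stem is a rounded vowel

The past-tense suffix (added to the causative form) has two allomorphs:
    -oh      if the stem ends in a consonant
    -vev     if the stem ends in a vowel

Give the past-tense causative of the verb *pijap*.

The last vowel of *pijap* is /a/, which is an unrounded vowel, so the causative suffix is -peg, giving *pijappeg*.
The final sound of the causative form *pijappeg* is /g/, which is a consonant, so the past-tense suffix is -oh, giving *pijappegoh*.

pijappegoh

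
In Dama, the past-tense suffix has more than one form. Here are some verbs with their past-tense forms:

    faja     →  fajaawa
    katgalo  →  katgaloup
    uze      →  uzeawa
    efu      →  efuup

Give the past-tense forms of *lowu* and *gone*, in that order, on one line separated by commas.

lowuup, goneawa

The pattern is rounding harmony: -up when the last vowel of the stem is a rounded vowel (*katgalo*, *efu*); -awa when the last vowel of the stem is an unrounded vowel (*faja*, *uze*).
*lowu* — last vowel /u/ (a rounded vowel) → -up → *lowuup*.
The last vowel of *gone* is /e/, which is an unrounded vowel, so the suffix is -awa, giving *goneawa*.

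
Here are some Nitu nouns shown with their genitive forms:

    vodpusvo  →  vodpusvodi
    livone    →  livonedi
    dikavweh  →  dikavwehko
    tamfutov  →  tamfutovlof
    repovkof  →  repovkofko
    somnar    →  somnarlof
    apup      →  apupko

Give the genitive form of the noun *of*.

ofko

The pattern is voicing of the final sound: -ko when the stem ends in a voiceless consonant (*dikavweh*, *repovkof*, *apup*); -lof when the stem ends in a voiced consonant (*tamfutov*, *somnar*); -di when the stem ends in a vowel (*vodpusvo*, *livone*).
*of*: final sound = /f/, a voiceless consonant → -ko → *ofko*.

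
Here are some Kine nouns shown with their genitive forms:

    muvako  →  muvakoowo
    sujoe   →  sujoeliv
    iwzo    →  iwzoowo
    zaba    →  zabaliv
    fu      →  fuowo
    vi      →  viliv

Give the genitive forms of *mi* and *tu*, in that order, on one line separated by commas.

miliv, tuowo

The suffix is conditioned by the last vowel: -owo when the last vowel of the stem is a rounded vowel (*muvako*, *iwzo*, *fu*); -liv when the last vowel of the stem is an unrounded vowel (*sujoe*, *zaba*, *vi*).
*mi*: last vowel = /i/, an unrounded vowel → -liv → *miliv*.
*tu*: last vowel = /u/, a rounded vowel → -owo → *tuowo*.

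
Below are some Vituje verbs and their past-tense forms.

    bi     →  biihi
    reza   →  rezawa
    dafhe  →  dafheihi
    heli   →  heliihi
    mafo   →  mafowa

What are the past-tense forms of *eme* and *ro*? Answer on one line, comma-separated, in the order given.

emeihi, rowa

The pattern is front/back vowel harmony: -ihi when the last vowel of the stem is a front vowel (*bi*, *dafhe*, *heli*); -wa when the last vowel of the stem is a back vowel (*reza*, *mafo*).
*eme* — last vowel /e/ (a front vowel) → -ihi → *emeihi*.
Since the last vowel of *ro* is /o/ (a back vowel), it takes -wa, giving *rowa*.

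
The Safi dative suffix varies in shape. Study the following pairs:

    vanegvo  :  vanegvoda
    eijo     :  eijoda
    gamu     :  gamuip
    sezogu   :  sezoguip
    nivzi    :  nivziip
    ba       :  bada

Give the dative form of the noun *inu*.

The pattern is height harmony: -ip when the last vowel of the stem is a high vowel (*gamu*, *sezogu*, *nivzi*); -da when the last vowel of the stem is a non-high vowel (*vanegvo*, *eijo*, *ba*).
Since the last vowel of *inu* is /u/ (a high vowel), it takes -ip, giving *inuip*.

inuip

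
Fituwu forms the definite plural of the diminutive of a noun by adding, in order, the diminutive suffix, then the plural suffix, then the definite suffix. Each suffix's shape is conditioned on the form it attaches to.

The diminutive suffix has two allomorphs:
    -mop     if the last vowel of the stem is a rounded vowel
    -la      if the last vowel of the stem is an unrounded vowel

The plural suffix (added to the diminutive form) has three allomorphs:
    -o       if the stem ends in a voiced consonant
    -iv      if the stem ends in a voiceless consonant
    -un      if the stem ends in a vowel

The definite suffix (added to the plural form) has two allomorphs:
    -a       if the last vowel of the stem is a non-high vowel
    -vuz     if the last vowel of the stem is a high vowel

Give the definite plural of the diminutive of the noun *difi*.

difilaunvuz

The last vowel of *difi* is /i/, which is an unrounded vowel, so the diminutive suffix is -la, giving *difila*.
Since the final sound of the diminutive form *difila* is /a/ (a vowel), it takes -un, giving *difilaun*.
The plural form *difilaun* — last vowel /u/ (a high vowel) → -vuz → *difilaunvuz*.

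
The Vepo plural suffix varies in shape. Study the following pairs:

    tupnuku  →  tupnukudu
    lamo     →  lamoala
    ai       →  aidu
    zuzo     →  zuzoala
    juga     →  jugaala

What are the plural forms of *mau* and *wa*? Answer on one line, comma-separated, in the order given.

The pattern is height harmony: -du when the last vowel of the stem is a high vowel (*tupnuku*, *ai*); -ala when the last vowel of the stem is a non-high vowel (*lamo*, *zuzo*, *juga*).
The last vowel of *mau* is /u/, which is a high vowel, so the suffix is -du, giving *maudu*.
*wa* — last vowel /a/ (a non-high vowel) → -ala → *waala*.

maudu, waala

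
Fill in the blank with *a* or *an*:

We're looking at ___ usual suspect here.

The indefinite article is chosen by the initial *sound* of the following word, not its spelling.
*usual* begins with the sound /juː/ (u pronounced /juː/) — a consonant sound.
So the article is *a*: We're looking at a usual suspect here.

a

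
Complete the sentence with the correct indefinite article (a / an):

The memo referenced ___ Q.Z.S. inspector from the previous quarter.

a

The indefinite article is chosen by the initial *sound* of the following word, not its spelling.
The initialism *Q.Z.S.* is read letter by letter; the first letter, Q, is pronounced /kjuː/, which begins with a consonant sound.
So the article is *a*: The memo referenced a Q.Z.S. inspector from the previous quarter.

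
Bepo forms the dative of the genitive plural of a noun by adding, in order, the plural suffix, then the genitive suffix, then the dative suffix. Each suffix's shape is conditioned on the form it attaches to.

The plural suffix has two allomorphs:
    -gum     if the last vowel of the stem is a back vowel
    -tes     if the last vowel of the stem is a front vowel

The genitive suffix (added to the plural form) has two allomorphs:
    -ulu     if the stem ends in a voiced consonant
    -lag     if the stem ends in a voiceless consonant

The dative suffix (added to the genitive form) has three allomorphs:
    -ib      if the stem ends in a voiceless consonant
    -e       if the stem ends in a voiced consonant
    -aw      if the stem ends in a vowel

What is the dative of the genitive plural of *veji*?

vejiteslage

*veji*: last vowel = /i/, a front vowel → -tes → *vejites*.
The final consonant of the plural form *vejites* is /s/, which is voiceless, so the genitive suffix is -lag, giving *vejiteslag*.
Since the final sound of the genitive form *vejiteslag* is /g/ (a voiced consonant), it takes -e, giving *vejiteslage*.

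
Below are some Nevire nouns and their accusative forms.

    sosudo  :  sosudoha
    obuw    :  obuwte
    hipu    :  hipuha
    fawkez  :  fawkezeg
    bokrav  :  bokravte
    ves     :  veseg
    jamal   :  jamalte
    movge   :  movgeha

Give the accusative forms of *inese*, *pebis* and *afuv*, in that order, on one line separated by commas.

The pattern is sibilance of the final sound: -eg when the stem ends in a sibilant (*fawkez*, *ves*); -te when the stem ends in a non-sibilant consonant (*obuw*, *bokrav*, *jamal*); -ha when the stem ends in a vowel (*sosudo*, *hipu*, *movge*).
Since the final sound of *inese* is /e/ (a vowel), it takes -ha, giving *ineseha*.
The final sound of *pebis* is /s/, which is a sibilant, so the suffix is -eg, giving *pebiseg*.
Since the final sound of *afuv* is /v/ (a non-sibilant consonant), it takes -te, giving *afuvte*.

ineseha, pebiseg, afuvte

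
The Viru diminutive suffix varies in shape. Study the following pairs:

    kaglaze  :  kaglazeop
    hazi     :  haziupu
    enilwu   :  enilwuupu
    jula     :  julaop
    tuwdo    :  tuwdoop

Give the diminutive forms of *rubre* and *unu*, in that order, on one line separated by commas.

rubreop, unuupu

The alternation tracks the last vowel of the stem — -upu when the last vowel of the stem is a high vowel (*hazi*, *enilwu*); -op when the last vowel of the stem is a non-high vowel (*kaglaze*, *jula*, *tuwdo*).
Since the last vowel of *rubre* is /e/ (a non-high vowel), it takes -op, giving *rubreop*.
*unu*: last vowel = /u/, a high vowel → -upu → *unuupu*.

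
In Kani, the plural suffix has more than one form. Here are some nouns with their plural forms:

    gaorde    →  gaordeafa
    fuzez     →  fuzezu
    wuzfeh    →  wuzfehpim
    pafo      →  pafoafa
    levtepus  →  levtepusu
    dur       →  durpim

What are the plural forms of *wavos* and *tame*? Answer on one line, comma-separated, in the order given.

The alternation tracks the final sound of the stem — -u when the stem ends in a sibilant (*fuzez*, *levtepus*); -pim when the stem ends in a non-sibilant consonant (*wuzfeh*, *dur*); -afa when the stem ends in a vowel (*gaorde*, *pafo*).
*wavos*: final sound = /s/, a sibilant → -u → *wavosu*.
*tame*: final sound = /e/, a vowel → -afa → *tameafa*.

wavosu, tameafa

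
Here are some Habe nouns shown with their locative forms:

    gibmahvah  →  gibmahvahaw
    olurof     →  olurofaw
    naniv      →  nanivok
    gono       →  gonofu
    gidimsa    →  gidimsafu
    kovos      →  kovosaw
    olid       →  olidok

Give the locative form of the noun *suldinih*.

suldinihaw

The alternation tracks the final sound of the stem — -aw when the stem ends in a voiceless consonant (*gibmahvah*, *olurof*, *kovos*); -ok when the stem ends in a voiced consonant (*naniv*, *olid*); -fu when the stem ends in a vowel (*gono*, *gidimsa*).
The final sound of *suldinih* is /h/, which is a voiceless consonant, so the suffix is -aw, giving *suldinihaw*.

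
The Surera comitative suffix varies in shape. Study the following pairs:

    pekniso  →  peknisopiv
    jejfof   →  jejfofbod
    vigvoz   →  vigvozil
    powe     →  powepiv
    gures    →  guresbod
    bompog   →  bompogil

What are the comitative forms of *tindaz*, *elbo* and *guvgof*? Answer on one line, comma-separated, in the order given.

tindazil, elbopiv, guvgofbod

Looking at the final sound of each stem: -bod when the stem ends in a voiceless consonant (*jejfof*, *gures*); -il when the stem ends in a voiced consonant (*vigvoz*, *bompog*); -piv when the stem ends in a vowel (*pekniso*, *powe*).
*tindaz* — final sound /z/ (a voiced consonant) → -il → *tindazil*.
Since the final sound of *elbo* is /o/ (a vowel), it takes -piv, giving *elbopiv*.
*guvgof* — final sound /f/ (a voiceless consonant) → -bod → *guvgofbod*.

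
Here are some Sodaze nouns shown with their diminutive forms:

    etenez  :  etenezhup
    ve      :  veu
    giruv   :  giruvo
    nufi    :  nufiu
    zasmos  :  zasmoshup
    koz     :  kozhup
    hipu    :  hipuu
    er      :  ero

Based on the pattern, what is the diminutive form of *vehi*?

vehiu

The suffix is conditioned by the final sound: -hup when the stem ends in a sibilant (*etenez*, *zasmos*, *koz*); -o when the stem ends in a non-sibilant consonant (*giruv*, *er*); -u when the stem ends in a vowel (*ve*, *nufi*, *hipu*).
*vehi*: final sound = /i/, a vowel → -u → *vehiu*.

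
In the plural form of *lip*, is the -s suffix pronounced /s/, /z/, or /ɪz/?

/s/

The stem *lip* ends in a voiceless non-sibilant consonant.
The plural suffix surfaces as /ɪz/ after sibilants, /s/ after other voiceless consonants, and /z/ after other voiced sounds.
So the plural -s on *lip* is pronounced /s/.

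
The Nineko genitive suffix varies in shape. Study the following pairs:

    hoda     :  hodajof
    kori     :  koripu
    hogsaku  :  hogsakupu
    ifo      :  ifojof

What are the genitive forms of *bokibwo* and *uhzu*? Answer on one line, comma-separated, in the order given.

The pattern is height harmony: -pu when the last vowel of the stem is a high vowel (*kori*, *hogsaku*); -jof when the last vowel of the stem is a non-high vowel (*hoda*, *ifo*).
The last vowel of *bokibwo* is /o/, which is a non-high vowel, so the suffix is -jof, giving *bokibwojof*.
Since the last vowel of *uhzu* is /u/ (a high vowel), it takes -pu, giving *uhzupu*.

bokibwojof, uhzupu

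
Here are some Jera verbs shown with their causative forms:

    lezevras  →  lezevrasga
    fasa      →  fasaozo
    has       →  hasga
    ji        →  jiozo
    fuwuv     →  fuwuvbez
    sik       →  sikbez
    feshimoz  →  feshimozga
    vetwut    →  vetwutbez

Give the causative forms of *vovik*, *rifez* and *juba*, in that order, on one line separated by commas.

vovikbez, rifezga, jubaozo

The suffix is conditioned by the final sound: -ga when the stem ends in a sibilant (*lezevras*, *has*, *feshimoz*); -bez when the stem ends in a non-sibilant consonant (*fuwuv*, *sik*, *vetwut*); -ozo when the stem ends in a vowel (*fasa*, *ji*).
The final sound of *vovik* is /k/, which is a non-sibilant consonant, so the suffix is -bez, giving *vovikbez*.
The final sound of *rifez* is /z/, which is a sibilant, so the suffix is -ga, giving *rifezga*.
The final sound of *juba* is /a/, which is a vowel, so the suffix is -ozo, giving *jubaozo*.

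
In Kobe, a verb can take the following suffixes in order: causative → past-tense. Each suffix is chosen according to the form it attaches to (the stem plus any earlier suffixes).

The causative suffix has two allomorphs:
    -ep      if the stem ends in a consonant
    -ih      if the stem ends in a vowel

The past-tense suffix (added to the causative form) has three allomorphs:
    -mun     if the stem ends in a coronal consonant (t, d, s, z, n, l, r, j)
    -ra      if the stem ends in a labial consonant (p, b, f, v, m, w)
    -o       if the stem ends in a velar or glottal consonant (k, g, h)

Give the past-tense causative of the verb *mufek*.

The final sound of *mufek* is /k/, which is a consonant, so the causative suffix is -ep, giving *mufekep*.
Since the final consonant of the causative form *mufekep* is /p/ (labial), it takes -ra, giving *mufekepra*.

mufekepra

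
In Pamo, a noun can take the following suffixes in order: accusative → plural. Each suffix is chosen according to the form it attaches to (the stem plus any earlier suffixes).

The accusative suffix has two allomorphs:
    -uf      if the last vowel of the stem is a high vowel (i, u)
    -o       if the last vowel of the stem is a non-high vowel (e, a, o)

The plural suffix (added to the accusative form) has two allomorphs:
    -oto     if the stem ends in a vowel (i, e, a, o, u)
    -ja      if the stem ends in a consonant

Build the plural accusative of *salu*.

saluufja

*salu*: last vowel = /u/, a high vowel → -uf → *saluuf*.
The final sound of the accusative form *saluuf* is /f/, which is a consonant, so the plural suffix is -ja, giving *saluufja*.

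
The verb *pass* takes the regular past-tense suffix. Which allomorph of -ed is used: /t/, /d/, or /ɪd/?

The stem *pass* ends in a voiceless consonant other than /t/.
The -ed suffix is realized as /ɪd/ after /t, d/; as /t/ after other voiceless consonants; and as /d/ after other voiced sounds.
So -ed on *pass* is pronounced /t/.

/t/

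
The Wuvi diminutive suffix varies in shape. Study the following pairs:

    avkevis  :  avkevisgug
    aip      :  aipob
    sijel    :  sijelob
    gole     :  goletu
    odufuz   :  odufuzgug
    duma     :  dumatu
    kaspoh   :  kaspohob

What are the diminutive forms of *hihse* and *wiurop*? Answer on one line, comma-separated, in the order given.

hihsetu, wiuropob

The suffix is conditioned by the final sound: -gug when the stem ends in a sibilant (*avkevis*, *odufuz*); -ob when the stem ends in a non-sibilant consonant (*aip*, *sijel*, *kaspoh*); -tu when the stem ends in a vowel (*gole*, *duma*).
*hihse* — final sound /e/ (a vowel) → -tu → *hihsetu*.
The final sound of *wiurop* is /p/, which is a non-sibilant consonant, so the suffix is -ob, giving *wiuropob*.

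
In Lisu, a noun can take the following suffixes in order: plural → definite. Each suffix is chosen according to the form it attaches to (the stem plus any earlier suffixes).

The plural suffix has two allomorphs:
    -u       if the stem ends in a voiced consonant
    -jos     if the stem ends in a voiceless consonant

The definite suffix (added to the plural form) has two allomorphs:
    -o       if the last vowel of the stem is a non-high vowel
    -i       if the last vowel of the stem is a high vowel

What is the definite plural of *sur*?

Since the final consonant of *sur* is /r/ (voiced), it takes -u, giving *suru*.
The plural form *suru* — last vowel /u/ (a high vowel) → -i → *surui*.

surui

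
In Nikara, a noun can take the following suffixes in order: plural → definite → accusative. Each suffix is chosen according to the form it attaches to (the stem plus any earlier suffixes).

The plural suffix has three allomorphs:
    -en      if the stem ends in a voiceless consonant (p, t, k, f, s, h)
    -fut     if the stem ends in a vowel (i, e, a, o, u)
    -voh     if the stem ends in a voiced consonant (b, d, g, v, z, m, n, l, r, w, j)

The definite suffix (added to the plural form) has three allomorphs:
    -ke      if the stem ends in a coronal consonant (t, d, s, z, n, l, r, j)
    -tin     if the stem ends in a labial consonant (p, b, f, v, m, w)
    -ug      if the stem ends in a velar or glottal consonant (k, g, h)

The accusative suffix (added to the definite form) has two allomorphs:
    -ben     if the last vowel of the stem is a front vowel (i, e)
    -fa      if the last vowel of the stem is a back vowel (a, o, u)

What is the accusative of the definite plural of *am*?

*am* — final sound /m/ (a voiced consonant) → -voh → *amvoh*.
The final consonant of the plural form *amvoh* is /h/, which is velar/glottal, so the definite suffix is -ug, giving *amvohug*.
The definite form *amvohug* — last vowel /u/ (a back vowel) → -fa → *amvohugfa*.

amvohugfa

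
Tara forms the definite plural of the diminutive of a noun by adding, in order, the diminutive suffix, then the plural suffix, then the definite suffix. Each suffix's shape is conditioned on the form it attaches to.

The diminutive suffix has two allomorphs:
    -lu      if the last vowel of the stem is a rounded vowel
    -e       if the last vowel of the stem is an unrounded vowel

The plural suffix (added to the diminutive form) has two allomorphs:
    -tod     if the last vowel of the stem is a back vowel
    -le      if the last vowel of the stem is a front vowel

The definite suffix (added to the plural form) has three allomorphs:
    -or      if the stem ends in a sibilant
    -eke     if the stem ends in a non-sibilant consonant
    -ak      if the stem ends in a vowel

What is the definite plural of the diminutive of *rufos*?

Since the last vowel of *rufos* is /o/ (a rounded vowel), it takes -lu, giving *rufoslu*.
The diminutive form *rufoslu*: last vowel = /u/, a back vowel → -tod → *rufoslutod*.
The plural form *rufoslutod* — final sound /d/ (a non-sibilant consonant) → -eke → *rufoslutodeke*.

rufoslutodeke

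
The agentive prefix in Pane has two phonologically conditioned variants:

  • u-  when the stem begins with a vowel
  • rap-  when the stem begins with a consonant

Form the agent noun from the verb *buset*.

Since the first sound of *buset* is /b/ (a consonant), it takes rap-, giving *rapbuset*.

rapbuset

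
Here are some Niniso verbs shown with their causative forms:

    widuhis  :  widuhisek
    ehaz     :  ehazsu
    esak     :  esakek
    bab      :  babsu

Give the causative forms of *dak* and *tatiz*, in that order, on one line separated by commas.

dakek, tatizsu

The alternation tracks the final consonant of the stem — -ek when the stem ends in a voiceless consonant (*widuhis*, *esak*); -su when the stem ends in a voiced consonant (*ehaz*, *bab*).
The final consonant of *dak* is /k/, which is voiceless, so the suffix is -ek, giving *dakek*.
The final consonant of *tatiz* is /z/, which is voiced, so the suffix is -su, giving *tatizsu*.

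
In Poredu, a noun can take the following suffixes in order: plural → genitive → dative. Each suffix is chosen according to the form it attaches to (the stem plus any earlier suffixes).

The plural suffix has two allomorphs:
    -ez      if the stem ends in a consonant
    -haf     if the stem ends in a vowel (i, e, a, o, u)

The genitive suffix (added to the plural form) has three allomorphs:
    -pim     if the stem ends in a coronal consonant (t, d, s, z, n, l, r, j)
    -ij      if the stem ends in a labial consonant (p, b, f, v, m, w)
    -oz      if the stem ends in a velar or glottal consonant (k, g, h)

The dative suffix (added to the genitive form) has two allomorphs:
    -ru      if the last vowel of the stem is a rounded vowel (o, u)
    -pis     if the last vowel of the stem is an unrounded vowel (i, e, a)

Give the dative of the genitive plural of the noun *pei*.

peihafijpis

*pei*: final sound = /i/, a vowel → -haf → *peihaf*.
Since the final consonant of the plural form *peihaf* is /f/ (labial), it takes -ij, giving *peihafij*.
The genitive form *peihafij*: last vowel = /i/, an unrounded vowel → -pis → *peihafijpis*.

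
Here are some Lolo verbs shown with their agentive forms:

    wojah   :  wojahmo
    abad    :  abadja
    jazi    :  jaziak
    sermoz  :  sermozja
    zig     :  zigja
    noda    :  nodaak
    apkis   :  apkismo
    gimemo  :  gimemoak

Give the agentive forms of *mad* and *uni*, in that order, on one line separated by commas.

The pattern is voicing of the final sound: -mo when the stem ends in a voiceless consonant (*wojah*, *apkis*); -ja when the stem ends in a voiced consonant (*abad*, *sermoz*, *zig*); -ak when the stem ends in a vowel (*jazi*, *noda*, *gimemo*).
*mad* — final sound /d/ (a voiced consonant) → -ja → *madja*.
The final sound of *uni* is /i/, which is a vowel, so the suffix is -ak, giving *uniak*.

madja, uniak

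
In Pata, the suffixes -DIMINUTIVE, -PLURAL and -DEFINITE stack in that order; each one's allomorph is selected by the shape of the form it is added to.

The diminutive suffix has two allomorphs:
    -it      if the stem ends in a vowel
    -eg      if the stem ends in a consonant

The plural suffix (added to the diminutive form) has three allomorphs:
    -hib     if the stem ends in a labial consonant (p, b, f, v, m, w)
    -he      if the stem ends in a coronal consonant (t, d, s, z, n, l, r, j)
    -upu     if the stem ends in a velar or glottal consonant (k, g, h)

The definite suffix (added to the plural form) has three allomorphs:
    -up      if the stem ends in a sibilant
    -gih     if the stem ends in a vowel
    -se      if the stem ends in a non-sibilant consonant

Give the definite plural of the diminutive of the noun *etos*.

*etos* — final sound /s/ (a consonant) → -eg → *etoseg*.
The final consonant of the diminutive form *etoseg* is /g/, which is velar/glottal, so the plural suffix is -upu, giving *etosegupu*.
The final sound of the plural form *etosegupu* is /u/, which is a vowel, so the definite suffix is -gih, giving *etosegupugih*.

etosegupugih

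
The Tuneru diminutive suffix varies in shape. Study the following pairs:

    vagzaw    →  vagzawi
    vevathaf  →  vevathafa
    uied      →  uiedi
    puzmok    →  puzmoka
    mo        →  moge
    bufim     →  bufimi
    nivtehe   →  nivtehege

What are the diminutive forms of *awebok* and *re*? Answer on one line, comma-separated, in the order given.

aweboka, rege

The alternation tracks the final sound of the stem — -a when the stem ends in a voiceless consonant (*vevathaf*, *puzmok*); -i when the stem ends in a voiced consonant (*vagzaw*, *uied*, *bufim*); -ge when the stem ends in a vowel (*mo*, *nivtehe*).
Since the final sound of *awebok* is /k/ (a voiceless consonant), it takes -a, giving *aweboka*.
Since the final sound of *re* is /e/ (a vowel), it takes -ge, giving *rege*.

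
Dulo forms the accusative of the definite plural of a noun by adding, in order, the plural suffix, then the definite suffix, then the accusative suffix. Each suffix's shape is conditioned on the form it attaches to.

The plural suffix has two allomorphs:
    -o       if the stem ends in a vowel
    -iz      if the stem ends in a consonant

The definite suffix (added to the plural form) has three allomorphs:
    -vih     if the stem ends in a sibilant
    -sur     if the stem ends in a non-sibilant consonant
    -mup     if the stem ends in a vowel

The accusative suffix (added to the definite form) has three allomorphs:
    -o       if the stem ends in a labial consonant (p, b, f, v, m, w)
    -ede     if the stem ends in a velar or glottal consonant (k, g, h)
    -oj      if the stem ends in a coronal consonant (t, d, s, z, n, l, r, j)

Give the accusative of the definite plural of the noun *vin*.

Since the final sound of *vin* is /n/ (a consonant), it takes -iz, giving *viniz*.
Since the final sound of the plural form *viniz* is /z/ (a sibilant), it takes -vih, giving *vinizvih*.
The final consonant of the definite form *vinizvih* is /h/, which is velar/glottal, so the accusative suffix is -ede, giving *vinizvihede*.

vinizvihede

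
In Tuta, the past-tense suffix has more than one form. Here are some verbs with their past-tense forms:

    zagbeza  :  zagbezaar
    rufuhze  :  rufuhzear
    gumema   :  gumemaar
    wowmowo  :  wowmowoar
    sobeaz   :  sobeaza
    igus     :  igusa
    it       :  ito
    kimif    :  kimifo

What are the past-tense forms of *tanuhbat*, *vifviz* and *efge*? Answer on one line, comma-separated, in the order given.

The suffix is conditioned by the final sound: -a when the stem ends in a sibilant (*sobeaz*, *igus*); -o when the stem ends in a non-sibilant consonant (*it*, *kimif*); -ar when the stem ends in a vowel (*zagbeza*, *rufuhze*, *gumema*, *wowmowo*).
*tanuhbat*: final sound = /t/, a non-sibilant consonant → -o → *tanuhbato*.
The final sound of *vifviz* is /z/, which is a sibilant, so the suffix is -a, giving *vifviza*.
*efge* — final sound /e/ (a vowel) → -ar → *efgear*.

tanuhbato, vifviza, efgear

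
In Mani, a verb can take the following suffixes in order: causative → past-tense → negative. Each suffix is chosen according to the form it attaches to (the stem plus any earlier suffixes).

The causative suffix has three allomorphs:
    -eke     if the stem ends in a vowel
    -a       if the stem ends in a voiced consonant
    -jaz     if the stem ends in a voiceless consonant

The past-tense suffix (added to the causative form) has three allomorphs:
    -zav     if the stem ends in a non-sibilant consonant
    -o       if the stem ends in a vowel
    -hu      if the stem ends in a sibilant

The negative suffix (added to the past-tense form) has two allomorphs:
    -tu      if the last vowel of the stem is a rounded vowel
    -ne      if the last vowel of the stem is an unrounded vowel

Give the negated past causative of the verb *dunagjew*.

dunagjewaotu

Since the final sound of *dunagjew* is /w/ (a voiced consonant), it takes -a, giving *dunagjewa*.
The causative form *dunagjewa* — final sound /a/ (a vowel) → -o → *dunagjewao*.
The last vowel of the past-tense form *dunagjewao* is /o/, which is a rounded vowel, so the negative suffix is -tu, giving *dunagjewaotu*.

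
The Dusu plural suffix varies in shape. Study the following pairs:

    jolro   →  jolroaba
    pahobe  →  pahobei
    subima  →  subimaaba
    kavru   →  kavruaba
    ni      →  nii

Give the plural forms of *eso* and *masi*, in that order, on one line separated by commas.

esoaba, masii

The alternation tracks the last vowel of the stem — -i when the last vowel of the stem is a front vowel (*pahobe*, *ni*); -aba when the last vowel of the stem is a back vowel (*jolro*, *subima*, *kavru*).
The last vowel of *eso* is /o/, which is a back vowel, so the suffix is -aba, giving *esoaba*.
The last vowel of *masi* is /i/, which is a front vowel, so the suffix is -i, giving *masii*.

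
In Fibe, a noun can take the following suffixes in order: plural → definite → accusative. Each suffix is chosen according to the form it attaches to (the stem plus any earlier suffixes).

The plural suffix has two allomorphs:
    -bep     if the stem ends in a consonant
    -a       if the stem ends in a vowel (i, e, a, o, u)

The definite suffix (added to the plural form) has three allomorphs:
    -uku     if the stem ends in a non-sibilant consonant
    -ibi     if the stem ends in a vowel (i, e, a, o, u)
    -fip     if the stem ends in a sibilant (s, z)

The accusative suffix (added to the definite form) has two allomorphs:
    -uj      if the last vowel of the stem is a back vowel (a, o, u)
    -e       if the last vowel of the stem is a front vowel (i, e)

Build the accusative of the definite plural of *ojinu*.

ojinuaibie

*ojinu*: final sound = /u/, a vowel → -a → *ojinua*.
The plural form *ojinua*: final sound = /a/, a vowel → -ibi → *ojinuaibi*.
The last vowel of the definite form *ojinuaibi* is /i/, which is a front vowel, so the accusative suffix is -e, giving *ojinuaibie*.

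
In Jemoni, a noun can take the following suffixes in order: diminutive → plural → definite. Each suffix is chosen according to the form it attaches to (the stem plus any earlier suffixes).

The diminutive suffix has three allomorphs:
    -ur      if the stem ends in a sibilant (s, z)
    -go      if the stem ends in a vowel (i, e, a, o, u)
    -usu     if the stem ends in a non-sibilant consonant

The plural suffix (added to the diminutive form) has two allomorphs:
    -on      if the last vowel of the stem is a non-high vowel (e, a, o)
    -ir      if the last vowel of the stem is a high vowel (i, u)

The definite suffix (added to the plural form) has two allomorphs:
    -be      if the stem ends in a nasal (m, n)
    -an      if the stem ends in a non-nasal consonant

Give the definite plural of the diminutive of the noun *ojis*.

*ojis*: final sound = /s/, a sibilant → -ur → *ojisur*.
The diminutive form *ojisur*: last vowel = /u/, a high vowel → -ir → *ojisurir*.
The plural form *ojisurir* — final consonant /r/ (non-nasal) → -an → *ojisuriran*.

ojisuriran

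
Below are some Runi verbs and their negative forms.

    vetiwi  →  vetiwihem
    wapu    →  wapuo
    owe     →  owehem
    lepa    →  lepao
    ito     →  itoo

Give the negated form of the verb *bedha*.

bedhao

The alternation tracks the last vowel of the stem — -hem when the last vowel of the stem is a front vowel (*vetiwi*, *owe*); -o when the last vowel of the stem is a back vowel (*wapu*, *lepa*, *ito*).
Since the last vowel of *bedha* is /a/ (a back vowel), it takes -o, giving *bedhao*.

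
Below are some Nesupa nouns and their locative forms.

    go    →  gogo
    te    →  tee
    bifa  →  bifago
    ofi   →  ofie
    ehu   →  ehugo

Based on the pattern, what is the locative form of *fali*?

The alternation tracks the last vowel of the stem — -e when the last vowel of the stem is a front vowel (*te*, *ofi*); -go when the last vowel of the stem is a back vowel (*go*, *bifa*, *ehu*).
*fali*: last vowel = /i/, a front vowel → -e → *falie*.

falie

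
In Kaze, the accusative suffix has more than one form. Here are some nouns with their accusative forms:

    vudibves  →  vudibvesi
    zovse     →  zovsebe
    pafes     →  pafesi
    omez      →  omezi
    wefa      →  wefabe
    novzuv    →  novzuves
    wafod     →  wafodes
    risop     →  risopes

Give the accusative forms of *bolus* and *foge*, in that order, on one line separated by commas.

Looking at the final sound of each stem: -i when the stem ends in a sibilant (*vudibves*, *pafes*, *omez*); -es when the stem ends in a non-sibilant consonant (*novzuv*, *wafod*, *risop*); -be when the stem ends in a vowel (*zovse*, *wefa*).
Since the final sound of *bolus* is /s/ (a sibilant), it takes -i, giving *bolusi*.
The final sound of *foge* is /e/, which is a vowel, so the suffix is -be, giving *fogebe*.

bolusi, fogebe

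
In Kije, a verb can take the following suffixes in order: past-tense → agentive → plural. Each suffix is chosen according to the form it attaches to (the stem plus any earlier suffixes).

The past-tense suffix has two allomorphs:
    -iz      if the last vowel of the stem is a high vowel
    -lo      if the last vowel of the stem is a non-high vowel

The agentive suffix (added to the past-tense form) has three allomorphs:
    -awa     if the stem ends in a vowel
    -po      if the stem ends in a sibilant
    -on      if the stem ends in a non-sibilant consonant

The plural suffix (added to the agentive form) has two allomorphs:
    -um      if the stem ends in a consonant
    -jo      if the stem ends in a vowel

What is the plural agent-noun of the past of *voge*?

*voge*: last vowel = /e/, a non-high vowel → -lo → *vogelo*.
The final sound of the past-tense form *vogelo* is /o/, which is a vowel, so the agentive suffix is -awa, giving *vogeloawa*.
The final sound of the agentive form *vogeloawa* is /a/, which is a vowel, so the plural suffix is -jo, giving *vogeloawajo*.

vogeloawajo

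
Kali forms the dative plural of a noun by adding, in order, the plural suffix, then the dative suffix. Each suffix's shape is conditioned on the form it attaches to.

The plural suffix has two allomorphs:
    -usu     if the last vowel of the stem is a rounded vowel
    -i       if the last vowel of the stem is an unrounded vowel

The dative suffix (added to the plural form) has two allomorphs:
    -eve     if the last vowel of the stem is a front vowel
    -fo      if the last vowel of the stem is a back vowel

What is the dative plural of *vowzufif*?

vowzufifieve

The last vowel of *vowzufif* is /i/, which is an unrounded vowel, so the plural suffix is -i, giving *vowzufifi*.
The plural form *vowzufifi*: last vowel = /i/, a front vowel → -eve → *vowzufifieve*.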